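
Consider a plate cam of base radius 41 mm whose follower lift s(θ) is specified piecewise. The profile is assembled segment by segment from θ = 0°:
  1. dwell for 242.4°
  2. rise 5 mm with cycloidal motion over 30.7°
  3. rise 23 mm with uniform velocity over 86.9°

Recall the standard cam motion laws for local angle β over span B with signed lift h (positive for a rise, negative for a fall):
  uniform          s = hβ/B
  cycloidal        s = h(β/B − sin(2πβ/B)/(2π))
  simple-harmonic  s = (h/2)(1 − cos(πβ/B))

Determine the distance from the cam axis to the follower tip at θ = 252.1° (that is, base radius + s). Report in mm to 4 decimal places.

seg 1 [0°–242.4°] dwell: s stays 0.0000
seg 2 [242.4°–273.1°] cycloidal, h=5: θ=252.1° here. β=9.7, B=30.7. 5·(0.3160 − sin(2π·0.3160)/(2π)) = 0.8514 → s = 0.8514
radial distance = base radius + s = 41 + 0.8514 = 41.8514

41.8514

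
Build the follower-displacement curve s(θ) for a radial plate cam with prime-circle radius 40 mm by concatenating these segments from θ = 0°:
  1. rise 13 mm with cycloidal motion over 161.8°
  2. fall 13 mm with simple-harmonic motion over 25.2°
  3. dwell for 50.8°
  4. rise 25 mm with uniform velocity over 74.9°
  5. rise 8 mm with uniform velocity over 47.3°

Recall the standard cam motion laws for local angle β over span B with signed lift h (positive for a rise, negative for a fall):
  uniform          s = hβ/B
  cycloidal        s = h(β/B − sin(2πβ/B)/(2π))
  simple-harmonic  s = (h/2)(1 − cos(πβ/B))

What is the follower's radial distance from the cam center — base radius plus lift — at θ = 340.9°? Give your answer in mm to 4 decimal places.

seg 1 [0°–161.8°] cycloidal, h=13: full span → s += 13 → s = 13.0000
seg 2 [161.8°–187°] simple-harmonic, h=-13: full span → s += -13 → s = 0.0000
seg 3 [187°–237.8°] dwell: s stays 0.0000
seg 4 [237.8°–312.7°] uniform, h=25: full span → s += 25 → s = 25.0000
seg 5 [312.7°–360°] uniform, h=8: θ=340.9° here. β=28.2, B=47.3. 8·28.2/47.3 = 4.7696 → s = 29.7696
radial distance = base radius + s = 40 + 29.7696 = 69.7696

69.7696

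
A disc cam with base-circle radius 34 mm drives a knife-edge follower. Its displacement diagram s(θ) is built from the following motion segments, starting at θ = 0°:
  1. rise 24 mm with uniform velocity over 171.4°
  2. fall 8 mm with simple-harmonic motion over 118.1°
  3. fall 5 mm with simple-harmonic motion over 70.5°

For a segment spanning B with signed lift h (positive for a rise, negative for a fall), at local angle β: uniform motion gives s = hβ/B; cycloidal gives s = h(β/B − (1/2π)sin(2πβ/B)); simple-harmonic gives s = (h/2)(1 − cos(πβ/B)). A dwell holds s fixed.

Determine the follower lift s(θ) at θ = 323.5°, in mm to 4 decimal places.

seg 1 [0°–171.4°] uniform, h=24: full span → s += 24 → s = 24.0000
seg 2 [171.4°–289.5°] simple-harmonic, h=-8: full span → s += -8 → s = 16.0000
seg 3 [289.5°–360°] simple-harmonic, h=-5: θ=323.5° here. β=34, B=70.5. -5/2·(1 − cos(π·0.4823)) = -2.3608 → s = 13.6392

13.6392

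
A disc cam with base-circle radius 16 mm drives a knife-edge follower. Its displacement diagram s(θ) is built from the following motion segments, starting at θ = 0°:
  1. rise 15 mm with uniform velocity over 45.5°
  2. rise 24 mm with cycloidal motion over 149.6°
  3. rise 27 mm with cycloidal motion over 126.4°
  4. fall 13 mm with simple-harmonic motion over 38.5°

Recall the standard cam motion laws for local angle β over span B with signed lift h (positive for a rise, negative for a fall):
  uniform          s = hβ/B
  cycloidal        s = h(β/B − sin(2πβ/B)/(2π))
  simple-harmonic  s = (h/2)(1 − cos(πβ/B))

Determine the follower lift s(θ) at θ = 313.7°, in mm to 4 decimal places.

seg 1 [0°–45.5°] uniform, h=15: full span → s += 15 → s = 15.0000
seg 2 [45.5°–195.1°] cycloidal, h=24: full span → s += 24 → s = 39.0000
seg 3 [195.1°–321.5°] cycloidal, h=27: θ=313.7° here. β=118.6, B=126.4. 27·(0.9383 − sin(2π·0.9383)/(2π)) = 26.9586 → s = 65.9586

65.9586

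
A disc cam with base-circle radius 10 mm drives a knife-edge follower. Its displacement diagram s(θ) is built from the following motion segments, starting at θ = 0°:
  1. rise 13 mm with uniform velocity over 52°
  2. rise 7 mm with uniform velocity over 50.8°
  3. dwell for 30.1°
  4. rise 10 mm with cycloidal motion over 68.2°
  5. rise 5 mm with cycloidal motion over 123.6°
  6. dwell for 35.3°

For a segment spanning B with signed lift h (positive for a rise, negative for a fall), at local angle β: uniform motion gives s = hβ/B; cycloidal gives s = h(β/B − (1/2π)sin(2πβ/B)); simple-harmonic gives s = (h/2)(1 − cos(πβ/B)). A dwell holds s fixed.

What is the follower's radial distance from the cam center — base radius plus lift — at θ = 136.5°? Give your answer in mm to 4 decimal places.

seg 1 [0°–52°] uniform, h=13: full span → s += 13 → s = 13.0000
seg 2 [52°–102.8°] uniform, h=7: full span → s += 7 → s = 20.0000
seg 3 [102.8°–132.9°] dwell: s stays 20.0000
seg 4 [132.9°–201.1°] cycloidal, h=10: θ=136.5° here. β=3.6, B=68.2. 10·(0.0528 − sin(2π·0.0528)/(2π)) = 0.0096 → s = 20.0096
radial distance = base radius + s = 10 + 20.0096 = 30.0096

30.0096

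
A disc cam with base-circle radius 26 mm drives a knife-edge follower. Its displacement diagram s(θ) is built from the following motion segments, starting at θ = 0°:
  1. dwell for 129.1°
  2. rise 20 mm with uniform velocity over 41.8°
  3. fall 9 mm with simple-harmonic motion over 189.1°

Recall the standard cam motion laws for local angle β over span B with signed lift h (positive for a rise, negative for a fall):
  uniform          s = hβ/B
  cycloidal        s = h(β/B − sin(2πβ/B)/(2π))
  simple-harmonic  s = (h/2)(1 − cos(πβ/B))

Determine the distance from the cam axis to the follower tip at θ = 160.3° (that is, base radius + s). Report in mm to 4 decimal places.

seg 1 [0°–129.1°] dwell: s stays 0.0000
seg 2 [129.1°–170.9°] uniform, h=20: θ=160.3° here. β=31.2, B=41.8. 20·31.2/41.8 = 14.9282 → s = 14.9282
radial distance = base radius + s = 26 + 14.9282 = 40.9282

40.9282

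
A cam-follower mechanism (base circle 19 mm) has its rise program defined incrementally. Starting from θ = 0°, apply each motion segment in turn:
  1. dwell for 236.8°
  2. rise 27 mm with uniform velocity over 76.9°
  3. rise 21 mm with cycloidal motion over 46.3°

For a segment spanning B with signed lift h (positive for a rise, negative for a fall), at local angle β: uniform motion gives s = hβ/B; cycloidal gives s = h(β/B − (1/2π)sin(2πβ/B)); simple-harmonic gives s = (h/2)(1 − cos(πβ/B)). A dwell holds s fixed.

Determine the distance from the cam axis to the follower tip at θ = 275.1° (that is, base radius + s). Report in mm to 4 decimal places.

seg 1 [0°–236.8°] dwell: s stays 0.0000
seg 2 [236.8°–313.7°] uniform, h=27: θ=275.1° here. β=38.3, B=76.9. 27·38.3/76.9 = 13.4473 → s = 13.4473
radial distance = base radius + s = 19 + 13.4473 = 32.4473

32.4473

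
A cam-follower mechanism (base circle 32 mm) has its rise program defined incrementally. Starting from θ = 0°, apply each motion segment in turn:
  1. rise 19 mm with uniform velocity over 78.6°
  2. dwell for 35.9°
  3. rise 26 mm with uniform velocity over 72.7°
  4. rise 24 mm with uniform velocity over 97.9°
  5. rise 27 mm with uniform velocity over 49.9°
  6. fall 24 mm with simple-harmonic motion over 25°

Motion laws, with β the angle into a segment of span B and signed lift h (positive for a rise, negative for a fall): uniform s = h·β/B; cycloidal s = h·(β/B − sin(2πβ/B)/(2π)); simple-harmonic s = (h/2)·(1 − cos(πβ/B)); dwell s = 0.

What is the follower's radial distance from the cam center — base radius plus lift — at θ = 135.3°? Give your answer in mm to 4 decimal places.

seg 1 [0°–78.6°] uniform, h=19: full span → s += 19 → s = 19.0000
seg 2 [78.6°–114.5°] dwell: s stays 19.0000
seg 3 [114.5°–187.2°] uniform, h=26: θ=135.3° here. β=20.8, B=72.7. 26·20.8/72.7 = 7.4388 → s = 26.4388
radial distance = base radius + s = 32 + 26.4388 = 58.4388

58.4388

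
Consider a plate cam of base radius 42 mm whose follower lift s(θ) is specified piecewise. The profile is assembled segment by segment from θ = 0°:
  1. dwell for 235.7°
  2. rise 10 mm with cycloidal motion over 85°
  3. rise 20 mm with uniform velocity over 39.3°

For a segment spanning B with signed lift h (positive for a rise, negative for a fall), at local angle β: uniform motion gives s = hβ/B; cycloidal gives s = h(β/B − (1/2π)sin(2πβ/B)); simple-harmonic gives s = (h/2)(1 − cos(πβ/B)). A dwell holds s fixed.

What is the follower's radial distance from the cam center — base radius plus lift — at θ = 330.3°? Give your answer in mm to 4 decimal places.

seg 1 [0°–235.7°] dwell: s stays 0.0000
seg 2 [235.7°–320.7°] cycloidal, h=10: full span → s += 10 → s = 10.0000
seg 3 [320.7°–360°] uniform, h=20: θ=330.3° here. β=9.6, B=39.3. 20·9.6/39.3 = 4.8855 → s = 14.8855
radial distance = base radius + s = 42 + 14.8855 = 56.8855

56.8855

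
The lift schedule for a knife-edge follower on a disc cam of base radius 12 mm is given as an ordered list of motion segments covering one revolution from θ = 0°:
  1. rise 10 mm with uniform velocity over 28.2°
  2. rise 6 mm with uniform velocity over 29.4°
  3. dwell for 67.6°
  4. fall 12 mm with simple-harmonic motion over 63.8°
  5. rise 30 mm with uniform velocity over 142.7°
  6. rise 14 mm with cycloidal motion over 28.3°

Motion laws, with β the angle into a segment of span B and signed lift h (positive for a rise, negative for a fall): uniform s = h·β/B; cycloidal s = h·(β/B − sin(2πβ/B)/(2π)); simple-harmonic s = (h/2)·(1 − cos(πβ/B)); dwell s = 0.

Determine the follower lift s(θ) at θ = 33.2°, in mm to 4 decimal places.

seg 1 [0°–28.2°] uniform, h=10: full span → s += 10 → s = 10.0000
seg 2 [28.2°–57.6°] uniform, h=6: θ=33.2° here. β=5, B=29.4. 6·5/29.4 = 1.0204 → s = 11.0204

11.0204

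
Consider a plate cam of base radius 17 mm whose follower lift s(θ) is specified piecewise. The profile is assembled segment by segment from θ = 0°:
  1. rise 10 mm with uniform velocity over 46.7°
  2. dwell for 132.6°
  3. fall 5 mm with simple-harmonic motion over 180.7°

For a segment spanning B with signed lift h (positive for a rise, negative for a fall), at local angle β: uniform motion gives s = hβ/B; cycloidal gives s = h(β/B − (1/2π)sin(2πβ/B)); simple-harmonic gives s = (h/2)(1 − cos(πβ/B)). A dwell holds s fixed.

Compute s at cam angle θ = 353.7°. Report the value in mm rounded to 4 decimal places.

seg 1 [0°–46.7°] uniform, h=10: full span → s += 10 → s = 10.0000
seg 2 [46.7°–179.3°] dwell: s stays 10.0000
seg 3 [179.3°–360°] simple-harmonic, h=-5: θ=353.7° here. β=174.4, B=180.7. -5/2·(1 − cos(π·0.9651)) = -4.9850 → s = 5.0150

5.0150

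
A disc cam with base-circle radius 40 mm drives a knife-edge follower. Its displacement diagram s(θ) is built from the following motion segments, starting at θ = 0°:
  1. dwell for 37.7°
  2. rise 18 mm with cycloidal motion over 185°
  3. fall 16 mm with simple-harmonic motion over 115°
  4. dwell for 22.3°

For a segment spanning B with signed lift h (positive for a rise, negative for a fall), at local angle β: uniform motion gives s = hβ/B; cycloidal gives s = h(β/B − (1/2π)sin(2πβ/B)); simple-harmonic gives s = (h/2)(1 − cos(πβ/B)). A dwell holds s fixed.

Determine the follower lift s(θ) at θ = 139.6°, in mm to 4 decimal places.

seg 1 [0°–37.7°] dwell: s stays 0.0000
seg 2 [37.7°–222.7°] cycloidal, h=18: θ=139.6° here. β=101.9, B=185. 18·(0.5508 − sin(2π·0.5508)/(2π)) = 10.8137 → s = 10.8137

10.8137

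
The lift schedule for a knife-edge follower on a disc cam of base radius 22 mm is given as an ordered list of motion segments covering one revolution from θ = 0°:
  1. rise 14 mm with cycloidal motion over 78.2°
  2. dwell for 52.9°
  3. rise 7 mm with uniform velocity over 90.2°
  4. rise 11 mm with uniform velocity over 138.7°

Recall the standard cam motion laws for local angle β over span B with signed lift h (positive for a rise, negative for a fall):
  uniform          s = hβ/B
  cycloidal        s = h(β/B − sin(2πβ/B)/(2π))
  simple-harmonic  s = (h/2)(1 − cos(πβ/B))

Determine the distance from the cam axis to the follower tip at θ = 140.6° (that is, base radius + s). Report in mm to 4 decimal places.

seg 1 [0°–78.2°] cycloidal, h=14: full span → s += 14 → s = 14.0000
seg 2 [78.2°–131.1°] dwell: s stays 14.0000
seg 3 [131.1°–221.3°] uniform, h=7: θ=140.6° here. β=9.5, B=90.2. 7·9.5/90.2 = 0.7373 → s = 14.7373
radial distance = base radius + s = 22 + 14.7373 = 36.7373

36.7373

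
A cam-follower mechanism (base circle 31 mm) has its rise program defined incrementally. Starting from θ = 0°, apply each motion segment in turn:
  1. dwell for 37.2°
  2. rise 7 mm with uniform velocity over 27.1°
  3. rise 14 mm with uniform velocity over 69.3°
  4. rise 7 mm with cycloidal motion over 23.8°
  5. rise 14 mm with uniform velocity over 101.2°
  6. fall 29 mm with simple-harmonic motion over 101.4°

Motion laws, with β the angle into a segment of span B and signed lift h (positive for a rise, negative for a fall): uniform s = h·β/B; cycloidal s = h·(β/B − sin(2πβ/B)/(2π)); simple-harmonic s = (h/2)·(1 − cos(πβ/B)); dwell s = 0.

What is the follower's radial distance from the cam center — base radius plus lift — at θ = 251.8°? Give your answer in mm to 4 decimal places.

seg 1 [0°–37.2°] dwell: s stays 0.0000
seg 2 [37.2°–64.3°] uniform, h=7: full span → s += 7 → s = 7.0000
seg 3 [64.3°–133.6°] uniform, h=14: full span → s += 14 → s = 21.0000
seg 4 [133.6°–157.4°] cycloidal, h=7: full span → s += 7 → s = 28.0000
seg 5 [157.4°–258.6°] uniform, h=14: θ=251.8° here. β=94.4, B=101.2. 14·94.4/101.2 = 13.0593 → s = 41.0593
radial distance = base radius + s = 31 + 41.0593 = 72.0593

72.0593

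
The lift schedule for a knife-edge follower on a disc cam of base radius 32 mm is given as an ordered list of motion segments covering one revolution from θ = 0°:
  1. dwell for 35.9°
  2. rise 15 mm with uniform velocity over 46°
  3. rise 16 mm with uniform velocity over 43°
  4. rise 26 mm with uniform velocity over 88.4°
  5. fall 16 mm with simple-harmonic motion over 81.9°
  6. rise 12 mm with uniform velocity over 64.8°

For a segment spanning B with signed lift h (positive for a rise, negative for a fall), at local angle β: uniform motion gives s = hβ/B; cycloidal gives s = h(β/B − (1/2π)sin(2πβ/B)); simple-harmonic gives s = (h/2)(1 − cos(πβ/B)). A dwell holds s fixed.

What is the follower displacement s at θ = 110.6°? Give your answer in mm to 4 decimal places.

seg 1 [0°–35.9°] dwell: s stays 0.0000
seg 2 [35.9°–81.9°] uniform, h=15: full span → s += 15 → s = 15.0000
seg 3 [81.9°–124.9°] uniform, h=16: θ=110.6° here. β=28.7, B=43. 16·28.7/43 = 10.6791 → s = 25.6791

25.6791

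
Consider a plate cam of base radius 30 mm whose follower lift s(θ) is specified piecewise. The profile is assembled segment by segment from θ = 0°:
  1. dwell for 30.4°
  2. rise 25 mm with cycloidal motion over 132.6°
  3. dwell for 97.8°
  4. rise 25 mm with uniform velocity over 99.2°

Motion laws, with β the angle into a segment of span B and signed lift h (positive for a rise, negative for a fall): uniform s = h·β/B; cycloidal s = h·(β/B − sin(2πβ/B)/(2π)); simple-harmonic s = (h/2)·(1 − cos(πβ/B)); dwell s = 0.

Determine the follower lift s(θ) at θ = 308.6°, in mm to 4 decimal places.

seg 1 [0°–30.4°] dwell: s stays 0.0000
seg 2 [30.4°–163°] cycloidal, h=25: full span → s += 25 → s = 25.0000
seg 3 [163°–260.8°] dwell: s stays 25.0000
seg 4 [260.8°–360°] uniform, h=25: θ=308.6° here. β=47.8, B=99.2. 25·47.8/99.2 = 12.0464 → s = 37.0464

37.0464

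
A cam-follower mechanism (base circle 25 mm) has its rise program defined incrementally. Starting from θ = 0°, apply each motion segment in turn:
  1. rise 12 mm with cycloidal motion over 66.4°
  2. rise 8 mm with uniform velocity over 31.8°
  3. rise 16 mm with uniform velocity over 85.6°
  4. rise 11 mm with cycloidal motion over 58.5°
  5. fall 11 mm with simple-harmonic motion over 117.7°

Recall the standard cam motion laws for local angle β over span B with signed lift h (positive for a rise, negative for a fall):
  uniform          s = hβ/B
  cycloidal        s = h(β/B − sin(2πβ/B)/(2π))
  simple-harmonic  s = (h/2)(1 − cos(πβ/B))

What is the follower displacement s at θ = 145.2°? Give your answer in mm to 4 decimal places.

seg 1 [0°–66.4°] cycloidal, h=12: full span → s += 12 → s = 12.0000
seg 2 [66.4°–98.2°] uniform, h=8: full span → s += 8 → s = 20.0000
seg 3 [98.2°–183.8°] uniform, h=16: θ=145.2° here. β=47, B=85.6. 16·47/85.6 = 8.7850 → s = 28.7850

28.7850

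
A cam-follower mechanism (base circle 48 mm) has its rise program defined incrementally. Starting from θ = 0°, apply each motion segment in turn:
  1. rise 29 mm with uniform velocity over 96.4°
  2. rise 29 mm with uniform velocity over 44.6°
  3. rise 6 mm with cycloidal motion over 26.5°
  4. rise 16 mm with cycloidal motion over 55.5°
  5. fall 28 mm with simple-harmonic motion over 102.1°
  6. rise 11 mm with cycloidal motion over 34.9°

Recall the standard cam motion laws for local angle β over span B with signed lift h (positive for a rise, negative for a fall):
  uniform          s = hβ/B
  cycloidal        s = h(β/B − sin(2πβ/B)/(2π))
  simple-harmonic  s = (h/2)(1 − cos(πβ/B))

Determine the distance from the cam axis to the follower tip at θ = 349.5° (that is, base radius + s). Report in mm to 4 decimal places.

seg 1 [0°–96.4°] uniform, h=29: full span → s += 29 → s = 29.0000
seg 2 [96.4°–141°] uniform, h=29: full span → s += 29 → s = 58.0000
seg 3 [141°–167.5°] cycloidal, h=6: full span → s += 6 → s = 64.0000
seg 4 [167.5°–223°] cycloidal, h=16: full span → s += 16 → s = 80.0000
seg 5 [223°–325.1°] simple-harmonic, h=-28: full span → s += -28 → s = 52.0000
seg 6 [325.1°–360°] cycloidal, h=11: θ=349.5° here. β=24.4, B=34.9. 11·(0.6991 − sin(2π·0.6991)/(2π)) = 9.3526 → s = 61.3526
radial distance = base radius + s = 48 + 61.3526 = 109.3526

109.3526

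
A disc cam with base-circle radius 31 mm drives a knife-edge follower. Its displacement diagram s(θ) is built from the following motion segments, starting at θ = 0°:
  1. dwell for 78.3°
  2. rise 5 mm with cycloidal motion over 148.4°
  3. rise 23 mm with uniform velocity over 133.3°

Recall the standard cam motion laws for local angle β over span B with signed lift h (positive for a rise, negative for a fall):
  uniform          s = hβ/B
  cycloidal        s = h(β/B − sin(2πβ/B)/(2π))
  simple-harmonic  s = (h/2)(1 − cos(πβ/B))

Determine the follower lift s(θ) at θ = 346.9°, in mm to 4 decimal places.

seg 1 [0°–78.3°] dwell: s stays 0.0000
seg 2 [78.3°–226.7°] cycloidal, h=5: full span → s += 5 → s = 5.0000
seg 3 [226.7°–360°] uniform, h=23: θ=346.9° here. β=120.2, B=133.3. 23·120.2/133.3 = 20.7397 → s = 25.7397

25.7397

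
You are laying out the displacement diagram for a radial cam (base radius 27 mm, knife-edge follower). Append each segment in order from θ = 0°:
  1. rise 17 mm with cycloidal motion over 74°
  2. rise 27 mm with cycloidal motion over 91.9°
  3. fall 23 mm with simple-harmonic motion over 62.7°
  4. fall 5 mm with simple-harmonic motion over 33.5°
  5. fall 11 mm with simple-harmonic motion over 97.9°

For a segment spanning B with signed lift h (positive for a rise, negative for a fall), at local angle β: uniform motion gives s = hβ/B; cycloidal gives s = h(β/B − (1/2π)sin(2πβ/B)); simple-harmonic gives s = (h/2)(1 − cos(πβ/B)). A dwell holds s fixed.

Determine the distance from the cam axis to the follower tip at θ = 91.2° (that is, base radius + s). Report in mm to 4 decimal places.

seg 1 [0°–74°] cycloidal, h=17: full span → s += 17 → s = 17.0000
seg 2 [74°–165.9°] cycloidal, h=27: θ=91.2° here. β=17.2, B=91.9. 27·(0.1872 − sin(2π·0.1872)/(2π)) = 1.0868 → s = 18.0868
radial distance = base radius + s = 27 + 18.0868 = 45.0868

45.0868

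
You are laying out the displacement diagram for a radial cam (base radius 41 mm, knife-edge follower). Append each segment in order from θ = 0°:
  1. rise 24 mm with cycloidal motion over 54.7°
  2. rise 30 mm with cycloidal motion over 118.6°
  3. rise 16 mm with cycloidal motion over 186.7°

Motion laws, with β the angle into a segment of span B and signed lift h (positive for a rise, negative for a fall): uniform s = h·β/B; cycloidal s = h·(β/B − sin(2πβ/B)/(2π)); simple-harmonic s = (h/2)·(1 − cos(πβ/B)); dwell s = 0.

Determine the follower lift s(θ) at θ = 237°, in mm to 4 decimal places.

seg 1 [0°–54.7°] cycloidal, h=24: full span → s += 24 → s = 24.0000
seg 2 [54.7°–173.3°] cycloidal, h=30: full span → s += 30 → s = 54.0000
seg 3 [173.3°–360°] cycloidal, h=16: θ=237° here. β=63.7, B=186.7. 16·(0.3412 − sin(2π·0.3412)/(2π)) = 3.3192 → s = 57.3192

57.3192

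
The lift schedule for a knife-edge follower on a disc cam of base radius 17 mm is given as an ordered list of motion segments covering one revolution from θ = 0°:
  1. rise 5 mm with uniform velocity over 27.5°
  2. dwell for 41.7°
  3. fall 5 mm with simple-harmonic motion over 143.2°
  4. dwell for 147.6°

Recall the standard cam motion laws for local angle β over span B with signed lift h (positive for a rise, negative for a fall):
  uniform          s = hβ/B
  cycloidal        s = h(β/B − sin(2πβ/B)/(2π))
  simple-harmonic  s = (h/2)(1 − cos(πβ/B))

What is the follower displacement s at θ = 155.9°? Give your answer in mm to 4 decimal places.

seg 1 [0°–27.5°] uniform, h=5: full span → s += 5 → s = 5.0000
seg 2 [27.5°–69.2°] dwell: s stays 5.0000
seg 3 [69.2°–212.4°] simple-harmonic, h=-5: θ=155.9° here. β=86.7, B=143.2. -5/2·(1 − cos(π·0.6054)) = -3.3131 → s = 1.6869

1.6869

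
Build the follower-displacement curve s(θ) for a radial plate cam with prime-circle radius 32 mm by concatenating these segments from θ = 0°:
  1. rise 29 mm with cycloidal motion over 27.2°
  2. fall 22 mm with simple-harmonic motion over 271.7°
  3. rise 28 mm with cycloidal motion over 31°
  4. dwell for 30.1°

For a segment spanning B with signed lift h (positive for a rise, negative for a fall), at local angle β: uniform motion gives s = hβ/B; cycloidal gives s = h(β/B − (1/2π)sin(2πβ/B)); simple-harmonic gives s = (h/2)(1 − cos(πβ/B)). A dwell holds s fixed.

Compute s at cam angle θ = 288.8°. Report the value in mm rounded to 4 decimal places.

seg 1 [0°–27.2°] cycloidal, h=29: full span → s += 29 → s = 29.0000
seg 2 [27.2°–298.9°] simple-harmonic, h=-22: θ=288.8° here. β=261.6, B=271.7. -22/2·(1 − cos(π·0.9628)) = -21.9251 → s = 7.0749

7.0749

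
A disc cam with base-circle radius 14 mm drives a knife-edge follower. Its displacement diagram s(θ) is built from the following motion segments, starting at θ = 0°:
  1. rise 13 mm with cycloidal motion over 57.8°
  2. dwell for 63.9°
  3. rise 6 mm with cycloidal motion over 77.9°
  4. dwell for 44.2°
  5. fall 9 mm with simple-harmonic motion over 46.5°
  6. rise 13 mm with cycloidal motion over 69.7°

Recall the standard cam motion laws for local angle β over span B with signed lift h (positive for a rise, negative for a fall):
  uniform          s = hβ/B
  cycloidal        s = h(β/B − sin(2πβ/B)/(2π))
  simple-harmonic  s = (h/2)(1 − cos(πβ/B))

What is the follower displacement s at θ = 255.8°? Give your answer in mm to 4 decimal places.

seg 1 [0°–57.8°] cycloidal, h=13: full span → s += 13 → s = 13.0000
seg 2 [57.8°–121.7°] dwell: s stays 13.0000
seg 3 [121.7°–199.6°] cycloidal, h=6: full span → s += 6 → s = 19.0000
seg 4 [199.6°–243.8°] dwell: s stays 19.0000
seg 5 [243.8°–290.3°] simple-harmonic, h=-9: θ=255.8° here. β=12, B=46.5. -9/2·(1 − cos(π·0.2581)) = -1.3996 → s = 17.6004

17.6004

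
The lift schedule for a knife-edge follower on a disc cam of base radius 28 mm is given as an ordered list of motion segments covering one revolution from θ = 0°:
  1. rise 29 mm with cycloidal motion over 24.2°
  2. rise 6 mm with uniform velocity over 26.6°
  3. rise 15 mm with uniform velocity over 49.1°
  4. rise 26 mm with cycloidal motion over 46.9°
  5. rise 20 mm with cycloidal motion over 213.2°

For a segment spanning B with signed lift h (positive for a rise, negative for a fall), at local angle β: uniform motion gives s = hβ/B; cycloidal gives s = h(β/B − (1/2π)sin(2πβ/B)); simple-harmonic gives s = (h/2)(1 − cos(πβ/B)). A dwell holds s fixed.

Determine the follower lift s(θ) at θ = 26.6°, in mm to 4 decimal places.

seg 1 [0°–24.2°] cycloidal, h=29: full span → s += 29 → s = 29.0000
seg 2 [24.2°–50.8°] uniform, h=6: θ=26.6° here. β=2.4, B=26.6. 6·2.4/26.6 = 0.5414 → s = 29.5414

29.5414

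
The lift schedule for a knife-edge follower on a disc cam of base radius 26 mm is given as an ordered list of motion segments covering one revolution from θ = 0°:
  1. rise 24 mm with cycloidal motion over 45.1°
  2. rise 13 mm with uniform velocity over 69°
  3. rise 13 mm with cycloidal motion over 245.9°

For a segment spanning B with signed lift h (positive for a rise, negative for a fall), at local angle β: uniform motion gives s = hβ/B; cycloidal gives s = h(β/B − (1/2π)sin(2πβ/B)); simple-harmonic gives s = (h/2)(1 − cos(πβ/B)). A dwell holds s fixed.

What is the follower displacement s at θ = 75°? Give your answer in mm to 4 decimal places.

seg 1 [0°–45.1°] cycloidal, h=24: full span → s += 24 → s = 24.0000
seg 2 [45.1°–114.1°] uniform, h=13: θ=75° here. β=29.9, B=69. 13·29.9/69 = 5.6333 → s = 29.6333

29.6333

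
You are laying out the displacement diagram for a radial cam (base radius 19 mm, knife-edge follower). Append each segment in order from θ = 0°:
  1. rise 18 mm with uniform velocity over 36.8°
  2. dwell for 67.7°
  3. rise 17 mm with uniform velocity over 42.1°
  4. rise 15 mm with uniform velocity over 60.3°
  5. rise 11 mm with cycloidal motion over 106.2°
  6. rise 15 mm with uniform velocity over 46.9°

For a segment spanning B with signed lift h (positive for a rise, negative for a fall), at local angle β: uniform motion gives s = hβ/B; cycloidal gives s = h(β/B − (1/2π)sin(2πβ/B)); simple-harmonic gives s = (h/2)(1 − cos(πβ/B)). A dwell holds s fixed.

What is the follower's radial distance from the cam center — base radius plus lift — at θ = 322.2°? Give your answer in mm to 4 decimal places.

seg 1 [0°–36.8°] uniform, h=18: full span → s += 18 → s = 18.0000
seg 2 [36.8°–104.5°] dwell: s stays 18.0000
seg 3 [104.5°–146.6°] uniform, h=17: full span → s += 17 → s = 35.0000
seg 4 [146.6°–206.9°] uniform, h=15: full span → s += 15 → s = 50.0000
seg 5 [206.9°–313.1°] cycloidal, h=11: full span → s += 11 → s = 61.0000
seg 6 [313.1°–360°] uniform, h=15: θ=322.2° here. β=9.1, B=46.9. 15·9.1/46.9 = 2.9104 → s = 63.9104
radial distance = base radius + s = 19 + 63.9104 = 82.9104

82.9104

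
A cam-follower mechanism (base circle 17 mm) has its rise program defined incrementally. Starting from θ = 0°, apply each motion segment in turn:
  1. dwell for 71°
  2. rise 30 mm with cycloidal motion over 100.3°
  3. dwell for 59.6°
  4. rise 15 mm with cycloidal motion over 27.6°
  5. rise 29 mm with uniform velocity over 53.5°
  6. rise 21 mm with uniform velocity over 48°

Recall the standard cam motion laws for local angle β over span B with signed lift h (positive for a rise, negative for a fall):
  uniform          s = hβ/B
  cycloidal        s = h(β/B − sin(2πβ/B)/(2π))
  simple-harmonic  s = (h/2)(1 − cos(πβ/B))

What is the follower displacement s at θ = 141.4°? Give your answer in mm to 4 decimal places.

seg 1 [0°–71°] dwell: s stays 0.0000
seg 2 [71°–171.3°] cycloidal, h=30: θ=141.4° here. β=70.4, B=100.3. 30·(0.7019 − sin(2π·0.7019)/(2π)) = 25.6150 → s = 25.6150

25.6150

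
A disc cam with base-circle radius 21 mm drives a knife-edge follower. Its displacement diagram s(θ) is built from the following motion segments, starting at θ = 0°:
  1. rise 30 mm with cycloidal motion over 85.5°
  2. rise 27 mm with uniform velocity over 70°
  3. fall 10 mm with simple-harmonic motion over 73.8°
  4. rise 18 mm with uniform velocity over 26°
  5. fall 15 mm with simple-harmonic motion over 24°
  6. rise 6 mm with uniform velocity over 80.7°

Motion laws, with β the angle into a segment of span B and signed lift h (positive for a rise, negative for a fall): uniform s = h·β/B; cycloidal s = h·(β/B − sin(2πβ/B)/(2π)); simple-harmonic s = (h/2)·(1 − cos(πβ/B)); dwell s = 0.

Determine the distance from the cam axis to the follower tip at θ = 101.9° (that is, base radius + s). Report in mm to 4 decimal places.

seg 1 [0°–85.5°] cycloidal, h=30: full span → s += 30 → s = 30.0000
seg 2 [85.5°–155.5°] uniform, h=27: θ=101.9° here. β=16.4, B=70. 27·16.4/70 = 6.3257 → s = 36.3257
radial distance = base radius + s = 21 + 36.3257 = 57.3257

57.3257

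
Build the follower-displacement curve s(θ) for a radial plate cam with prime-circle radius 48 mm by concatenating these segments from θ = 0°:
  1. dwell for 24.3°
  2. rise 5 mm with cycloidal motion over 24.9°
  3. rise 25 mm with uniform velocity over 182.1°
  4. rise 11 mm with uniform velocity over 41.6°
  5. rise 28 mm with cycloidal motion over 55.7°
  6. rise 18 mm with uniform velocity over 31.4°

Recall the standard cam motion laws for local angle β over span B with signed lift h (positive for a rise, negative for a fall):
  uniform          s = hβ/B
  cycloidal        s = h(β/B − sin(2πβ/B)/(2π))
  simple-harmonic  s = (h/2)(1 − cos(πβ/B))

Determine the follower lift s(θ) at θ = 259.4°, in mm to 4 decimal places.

seg 1 [0°–24.3°] dwell: s stays 0.0000
seg 2 [24.3°–49.2°] cycloidal, h=5: full span → s += 5 → s = 5.0000
seg 3 [49.2°–231.3°] uniform, h=25: full span → s += 25 → s = 30.0000
seg 4 [231.3°–272.9°] uniform, h=11: θ=259.4° here. β=28.1, B=41.6. 11·28.1/41.6 = 7.4303 → s = 37.4303

37.4303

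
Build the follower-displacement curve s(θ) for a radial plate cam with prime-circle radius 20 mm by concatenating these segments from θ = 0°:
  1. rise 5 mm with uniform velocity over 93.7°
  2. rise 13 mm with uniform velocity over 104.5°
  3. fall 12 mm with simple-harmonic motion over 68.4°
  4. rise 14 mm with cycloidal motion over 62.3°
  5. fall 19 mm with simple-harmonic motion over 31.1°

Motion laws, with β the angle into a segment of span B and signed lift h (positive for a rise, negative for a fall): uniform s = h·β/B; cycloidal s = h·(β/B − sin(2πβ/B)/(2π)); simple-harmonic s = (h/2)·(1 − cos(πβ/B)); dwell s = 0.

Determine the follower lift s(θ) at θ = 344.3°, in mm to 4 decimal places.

seg 1 [0°–93.7°] uniform, h=5: full span → s += 5 → s = 5.0000
seg 2 [93.7°–198.2°] uniform, h=13: full span → s += 13 → s = 18.0000
seg 3 [198.2°–266.6°] simple-harmonic, h=-12: full span → s += -12 → s = 6.0000
seg 4 [266.6°–328.9°] cycloidal, h=14: full span → s += 14 → s = 20.0000
seg 5 [328.9°–360°] simple-harmonic, h=-19: θ=344.3° here. β=15.4, B=31.1. -19/2·(1 − cos(π·0.4952)) = -9.3561 → s = 10.6439

10.6439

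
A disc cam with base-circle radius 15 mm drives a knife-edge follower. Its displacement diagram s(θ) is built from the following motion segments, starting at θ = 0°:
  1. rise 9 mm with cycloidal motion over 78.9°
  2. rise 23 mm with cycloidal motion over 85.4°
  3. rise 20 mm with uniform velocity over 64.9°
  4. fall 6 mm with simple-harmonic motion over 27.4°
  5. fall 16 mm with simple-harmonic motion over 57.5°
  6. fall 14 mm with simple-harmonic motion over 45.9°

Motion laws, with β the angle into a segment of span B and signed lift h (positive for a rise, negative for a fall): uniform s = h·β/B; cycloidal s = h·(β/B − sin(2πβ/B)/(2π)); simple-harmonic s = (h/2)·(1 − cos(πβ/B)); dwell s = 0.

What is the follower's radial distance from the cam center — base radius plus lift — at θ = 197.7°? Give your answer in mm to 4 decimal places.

seg 1 [0°–78.9°] cycloidal, h=9: full span → s += 9 → s = 9.0000
seg 2 [78.9°–164.3°] cycloidal, h=23: full span → s += 23 → s = 32.0000
seg 3 [164.3°–229.2°] uniform, h=20: θ=197.7° here. β=33.4, B=64.9. 20·33.4/64.9 = 10.2928 → s = 42.2928
radial distance = base radius + s = 15 + 42.2928 = 57.2928

57.2928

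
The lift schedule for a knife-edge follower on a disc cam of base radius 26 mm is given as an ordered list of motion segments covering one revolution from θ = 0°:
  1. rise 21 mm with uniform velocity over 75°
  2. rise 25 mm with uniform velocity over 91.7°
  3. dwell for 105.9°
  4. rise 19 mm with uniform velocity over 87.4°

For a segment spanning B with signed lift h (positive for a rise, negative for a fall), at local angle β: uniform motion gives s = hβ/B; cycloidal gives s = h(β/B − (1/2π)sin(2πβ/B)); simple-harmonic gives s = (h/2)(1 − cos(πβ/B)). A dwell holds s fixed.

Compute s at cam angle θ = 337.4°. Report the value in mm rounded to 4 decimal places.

seg 1 [0°–75°] uniform, h=21: full span → s += 21 → s = 21.0000
seg 2 [75°–166.7°] uniform, h=25: full span → s += 25 → s = 46.0000
seg 3 [166.7°–272.6°] dwell: s stays 46.0000
seg 4 [272.6°–360°] uniform, h=19: θ=337.4° here. β=64.8, B=87.4. 19·64.8/87.4 = 14.0870 → s = 60.0870

60.0870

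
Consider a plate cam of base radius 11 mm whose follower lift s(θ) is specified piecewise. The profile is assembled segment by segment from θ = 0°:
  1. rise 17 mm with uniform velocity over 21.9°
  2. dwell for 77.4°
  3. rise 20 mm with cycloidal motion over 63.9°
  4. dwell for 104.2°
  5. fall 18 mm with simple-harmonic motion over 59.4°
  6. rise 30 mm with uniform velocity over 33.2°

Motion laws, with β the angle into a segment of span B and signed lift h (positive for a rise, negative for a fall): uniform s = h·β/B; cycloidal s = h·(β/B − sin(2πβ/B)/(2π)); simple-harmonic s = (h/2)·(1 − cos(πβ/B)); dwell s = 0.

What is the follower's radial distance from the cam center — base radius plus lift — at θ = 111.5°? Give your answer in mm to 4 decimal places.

seg 1 [0°–21.9°] uniform, h=17: full span → s += 17 → s = 17.0000
seg 2 [21.9°–99.3°] dwell: s stays 17.0000
seg 3 [99.3°–163.2°] cycloidal, h=20: θ=111.5° here. β=12.2, B=63.9. 20·(0.1909 − sin(2π·0.1909)/(2π)) = 0.8521 → s = 17.8521
radial distance = base radius + s = 11 + 17.8521 = 28.8521

28.8521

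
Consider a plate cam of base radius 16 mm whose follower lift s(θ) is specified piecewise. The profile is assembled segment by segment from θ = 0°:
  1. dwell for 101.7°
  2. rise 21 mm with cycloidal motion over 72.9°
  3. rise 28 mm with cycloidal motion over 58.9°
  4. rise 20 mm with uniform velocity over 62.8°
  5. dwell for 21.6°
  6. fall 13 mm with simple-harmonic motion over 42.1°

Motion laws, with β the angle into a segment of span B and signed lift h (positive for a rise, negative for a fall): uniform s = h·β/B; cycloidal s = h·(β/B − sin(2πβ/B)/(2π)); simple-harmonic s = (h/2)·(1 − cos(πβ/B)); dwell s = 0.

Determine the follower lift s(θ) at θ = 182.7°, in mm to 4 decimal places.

seg 1 [0°–101.7°] dwell: s stays 0.0000
seg 2 [101.7°–174.6°] cycloidal, h=21: full span → s += 21 → s = 21.0000
seg 3 [174.6°–233.5°] cycloidal, h=28: θ=182.7° here. β=8.1, B=58.9. 28·(0.1375 − sin(2π·0.1375)/(2π)) = 0.4616 → s = 21.4616

21.4616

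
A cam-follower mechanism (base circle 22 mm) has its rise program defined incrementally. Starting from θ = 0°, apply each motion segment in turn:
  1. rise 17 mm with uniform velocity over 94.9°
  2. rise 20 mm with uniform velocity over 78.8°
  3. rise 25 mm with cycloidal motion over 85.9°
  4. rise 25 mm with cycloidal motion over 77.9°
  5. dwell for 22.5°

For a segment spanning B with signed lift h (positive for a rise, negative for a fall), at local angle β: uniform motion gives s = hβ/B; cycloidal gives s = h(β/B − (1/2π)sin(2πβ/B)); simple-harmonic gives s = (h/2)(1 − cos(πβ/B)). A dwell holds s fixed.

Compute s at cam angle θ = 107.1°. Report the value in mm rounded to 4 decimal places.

seg 1 [0°–94.9°] uniform, h=17: full span → s += 17 → s = 17.0000
seg 2 [94.9°–173.7°] uniform, h=20: θ=107.1° here. β=12.2, B=78.8. 20·12.2/78.8 = 3.0964 → s = 20.0964

20.0964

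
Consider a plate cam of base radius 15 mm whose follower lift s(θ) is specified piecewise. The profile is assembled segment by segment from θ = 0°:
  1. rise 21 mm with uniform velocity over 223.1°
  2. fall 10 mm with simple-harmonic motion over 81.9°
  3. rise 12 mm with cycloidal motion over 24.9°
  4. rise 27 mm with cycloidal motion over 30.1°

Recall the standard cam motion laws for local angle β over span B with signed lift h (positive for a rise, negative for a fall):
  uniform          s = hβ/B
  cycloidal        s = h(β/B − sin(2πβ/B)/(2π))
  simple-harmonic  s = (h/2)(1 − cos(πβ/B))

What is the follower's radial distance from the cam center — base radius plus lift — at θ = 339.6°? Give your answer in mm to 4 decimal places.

seg 1 [0°–223.1°] uniform, h=21: full span → s += 21 → s = 21.0000
seg 2 [223.1°–305°] simple-harmonic, h=-10: full span → s += -10 → s = 11.0000
seg 3 [305°–329.9°] cycloidal, h=12: full span → s += 12 → s = 23.0000
seg 4 [329.9°–360°] cycloidal, h=27: θ=339.6° here. β=9.7, B=30.1. 27·(0.3223 − sin(2π·0.3223)/(2π)) = 4.8392 → s = 27.8392
radial distance = base radius + s = 15 + 27.8392 = 42.8392

42.8392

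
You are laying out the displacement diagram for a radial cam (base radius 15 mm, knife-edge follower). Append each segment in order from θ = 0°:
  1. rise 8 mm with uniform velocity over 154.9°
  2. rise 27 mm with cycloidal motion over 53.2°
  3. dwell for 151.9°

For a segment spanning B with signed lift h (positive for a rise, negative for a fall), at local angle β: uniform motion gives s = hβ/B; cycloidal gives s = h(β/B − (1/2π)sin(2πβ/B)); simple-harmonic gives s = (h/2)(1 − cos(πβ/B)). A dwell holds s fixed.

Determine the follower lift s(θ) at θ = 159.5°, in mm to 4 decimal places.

seg 1 [0°–154.9°] uniform, h=8: full span → s += 8 → s = 8.0000
seg 2 [154.9°–208.1°] cycloidal, h=27: θ=159.5° here. β=4.6, B=53.2. 27·(0.0865 − sin(2π·0.0865)/(2π)) = 0.1132 → s = 8.1132

8.1132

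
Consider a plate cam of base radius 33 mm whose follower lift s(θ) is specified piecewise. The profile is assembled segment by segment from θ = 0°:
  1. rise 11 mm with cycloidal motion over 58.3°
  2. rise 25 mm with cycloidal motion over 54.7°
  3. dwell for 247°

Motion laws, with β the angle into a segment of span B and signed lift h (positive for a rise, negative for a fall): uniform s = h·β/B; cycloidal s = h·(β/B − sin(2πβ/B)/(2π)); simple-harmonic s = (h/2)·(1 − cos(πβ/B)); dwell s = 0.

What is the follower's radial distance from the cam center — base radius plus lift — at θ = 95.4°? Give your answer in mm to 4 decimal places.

seg 1 [0°–58.3°] cycloidal, h=11: full span → s += 11 → s = 11.0000
seg 2 [58.3°–113°] cycloidal, h=25: θ=95.4° here. β=37.1, B=54.7. 25·(0.6782 − sin(2π·0.6782)/(2π)) = 20.5374 → s = 31.5374
radial distance = base radius + s = 33 + 31.5374 = 64.5374

64.5374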